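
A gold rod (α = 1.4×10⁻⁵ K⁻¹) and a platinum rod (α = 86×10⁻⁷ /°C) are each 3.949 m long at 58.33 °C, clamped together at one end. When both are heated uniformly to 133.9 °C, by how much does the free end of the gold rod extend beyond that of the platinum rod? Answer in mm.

1.61 mm

ΔT = 75.57 K
gold: ΔL = 1.4×10⁻⁵ × 3.949 m × 75.57 = 4.1780×10⁻³ m = 4.1780 mm
platinum: ΔL = 86×10⁻⁷ × 3.949 m × 75.57 = 2.5665×10⁻³ m = 2.5665 mm
difference = 4.1780 − 2.5665 = 1.6115 mm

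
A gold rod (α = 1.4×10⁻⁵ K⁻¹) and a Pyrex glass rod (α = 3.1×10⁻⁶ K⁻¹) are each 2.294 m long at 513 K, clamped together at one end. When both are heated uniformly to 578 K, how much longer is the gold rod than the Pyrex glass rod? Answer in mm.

ΔT = 65 K
gold: ΔL = 1.4×10⁻⁵ × 2.294 m × 65 = 2.0875×10⁻³ m = 2.0875 mm
Pyrex glass: ΔL = 3.1×10⁻⁶ × 2.294 m × 65 = 4.6224×10⁻⁴ m = 0.46224 mm
difference = 2.0875 − 0.46224 = 1.62526 mm

1.63 mm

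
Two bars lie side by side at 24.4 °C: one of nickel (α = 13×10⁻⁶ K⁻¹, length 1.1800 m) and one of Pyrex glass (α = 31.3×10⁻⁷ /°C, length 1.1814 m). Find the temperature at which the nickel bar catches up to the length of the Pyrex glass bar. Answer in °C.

L₁(1 + α₁ΔT) = L₂(1 + α₂ΔT) ⇒ ΔT = (L₂ − L₁)/(α₁L₁ − α₂L₂)
L₂ − L₁ = 1.1814 − 1.1800 = 1.40×10⁻³ m
α₁L₁ − α₂L₂ = 13×10⁻⁶×1.1800 − 31.3×10⁻⁷×1.1814 = 1.1642218×10⁻⁵ m/K
ΔT = 1.40×10⁻³ / 1.1642218×10⁻⁵ = 120.252 K
T = 24.4 + 120.252 = 144.652 °C

T = 144.7 °C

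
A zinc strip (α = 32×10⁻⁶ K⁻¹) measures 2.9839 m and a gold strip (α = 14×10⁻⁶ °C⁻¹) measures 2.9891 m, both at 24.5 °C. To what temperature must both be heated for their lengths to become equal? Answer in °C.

T = 121.4 °C

Equal length when α₁L₁ΔT − α₂L₂ΔT = L₂ − L₁ = 5.20×10⁻³ m
α₁L₁ = 9.54848×10⁻⁵, α₂L₂ = 4.18474×10⁻⁵ → Δ(αL) = 5.36374×10⁻⁵ m/K
ΔT = 5.20×10⁻³ / 5.36374×10⁻⁵ = 96.947 K, so T = 24.5 + 96.947 = 121.447 °C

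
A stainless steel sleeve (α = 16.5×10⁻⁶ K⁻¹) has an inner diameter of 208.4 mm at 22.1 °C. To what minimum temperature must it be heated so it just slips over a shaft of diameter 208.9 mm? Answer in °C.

T = 168 °C

Required Δd = 208.9 − 208.4 = 0.5 mm
Δd = αd₀ΔT ⇒ ΔT = Δd/(αd₀) = 0.5 / (16.5×10⁻⁶ × 208.4) = 145.41 K
T_min = 22.1 + 145.41 = 167.51 °C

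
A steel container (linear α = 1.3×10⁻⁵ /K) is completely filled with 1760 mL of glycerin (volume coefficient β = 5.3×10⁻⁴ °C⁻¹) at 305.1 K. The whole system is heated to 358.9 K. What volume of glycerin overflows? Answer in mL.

46.5 mL

The container also expands: β_container ≈ 3α = 3.9×10⁻⁵ /K
Net overflow = V₀(β_liq − 3α_cont)ΔT
β − 3α = 5.30×10⁻⁴ − 3.9×10⁻⁵ = 4.91×10⁻⁴ /K; ΔT = 53.8 K
ΔV = 1760 × 4.91×10⁻⁴ × 53.8 = 46.5 mL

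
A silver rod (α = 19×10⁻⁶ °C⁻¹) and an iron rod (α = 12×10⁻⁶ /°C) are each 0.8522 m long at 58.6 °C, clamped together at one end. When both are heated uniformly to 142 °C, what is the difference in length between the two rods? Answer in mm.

0.498 mm

ΔT = 83.4 K
silver: ΔL = 19×10⁻⁶ × 0.8522 m × 83.4 = 1.3504×10⁻³ m = 1.3504 mm
iron: ΔL = 12×10⁻⁶ × 0.8522 m × 83.4 = 8.5288×10⁻⁴ m = 0.85288 mm
difference = 1.3504 − 0.85288 = 0.49752 mm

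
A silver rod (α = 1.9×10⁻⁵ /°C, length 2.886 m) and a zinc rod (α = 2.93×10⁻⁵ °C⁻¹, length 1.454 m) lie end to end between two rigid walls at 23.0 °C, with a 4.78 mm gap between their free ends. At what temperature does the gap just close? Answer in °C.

α₁L₁ = 5.4834×10⁻⁵ m/K, α₂L₂ = 4.26022×10⁻⁵ m/K → total 9.74362×10⁻⁵ m/K
ΔT = g/(α₁L₁+α₂L₂) = 4.78×10⁻³ / 9.74362×10⁻⁵ = 49.058 K
T = 23.0 + 49.058 = 72.058 °C

T = 72.1 °C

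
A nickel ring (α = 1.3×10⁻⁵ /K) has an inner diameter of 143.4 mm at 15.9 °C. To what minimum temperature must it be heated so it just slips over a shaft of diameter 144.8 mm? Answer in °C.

T = 767 °C

Required Δd = 144.8 − 143.4 = 1.4 mm
Δd = αd₀ΔT ⇒ ΔT = Δd/(αd₀) = 1.4 / (1.3×10⁻⁵ × 143.4) = 750.99 K
T_min = 15.9 + 750.99 = 766.89 °C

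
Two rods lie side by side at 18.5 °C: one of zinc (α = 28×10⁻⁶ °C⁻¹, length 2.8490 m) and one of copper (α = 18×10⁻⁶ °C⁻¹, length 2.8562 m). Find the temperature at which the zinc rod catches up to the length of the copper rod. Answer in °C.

L₁(1 + α₁ΔT) = L₂(1 + α₂ΔT) ⇒ ΔT = (L₂ − L₁)/(α₁L₁ − α₂L₂)
L₂ − L₁ = 2.8562 − 2.8490 = 7.20×10⁻³ m
α₁L₁ − α₂L₂ = 28×10⁻⁶×2.8490 − 18×10⁻⁶×2.8562 = 2.83604×10⁻⁵ m/K
ΔT = 7.20×10⁻³ / 2.83604×10⁻⁵ = 253.875 K
T = 18.5 + 253.875 = 272.375 °C

T = 272.4 °C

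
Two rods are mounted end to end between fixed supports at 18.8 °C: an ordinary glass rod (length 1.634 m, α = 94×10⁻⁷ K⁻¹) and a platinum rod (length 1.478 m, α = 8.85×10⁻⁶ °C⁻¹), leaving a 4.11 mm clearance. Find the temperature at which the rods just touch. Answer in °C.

Gap closes when ΔL₁ + ΔL₂ = 4.11 mm = 4.11×10⁻³ m
(α₁L₁ + α₂L₂)ΔT = g
α₁L₁ + α₂L₂ = 94×10⁻⁷×1.634 + 8.85×10⁻⁶×1.478 = 2.84399×10⁻⁵ m/K
ΔT = 4.11×10⁻³ / 2.84399×10⁻⁵ = 144.52 K
T = 18.8 + 144.52 = 163.32 °C

T = 163 °C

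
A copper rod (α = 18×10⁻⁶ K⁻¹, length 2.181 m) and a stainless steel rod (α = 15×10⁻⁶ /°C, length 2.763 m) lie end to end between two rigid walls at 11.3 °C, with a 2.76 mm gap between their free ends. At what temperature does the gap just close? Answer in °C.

α₁L₁ = 3.9258×10⁻⁵ m/K, α₂L₂ = 4.1445×10⁻⁵ m/K → total 8.0703×10⁻⁵ m/K
ΔT = g/(α₁L₁+α₂L₂) = 2.76×10⁻³ / 8.0703×10⁻⁵ = 34.199 K
T = 11.3 + 34.199 = 45.499 °C

T = 45.5 °C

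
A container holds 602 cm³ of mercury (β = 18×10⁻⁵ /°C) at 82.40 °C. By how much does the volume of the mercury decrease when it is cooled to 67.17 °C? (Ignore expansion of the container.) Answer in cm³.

|ΔT| = |67.17 − 82.40| = 15.23 K
ΔV = βV₀ΔT = (18×10⁻⁵)(602)(15.23) = 1.65 cm³

ΔV = 1.65 cm³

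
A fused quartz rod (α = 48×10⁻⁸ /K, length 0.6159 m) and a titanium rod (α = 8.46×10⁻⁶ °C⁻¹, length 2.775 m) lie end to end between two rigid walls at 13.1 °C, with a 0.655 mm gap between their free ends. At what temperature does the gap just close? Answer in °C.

Gap closes when ΔL₁ + ΔL₂ = 0.655 mm = 6.55×10⁻⁴ m
(α₁L₁ + α₂L₂)ΔT = g
α₁L₁ + α₂L₂ = 48×10⁻⁸×0.6159 + 8.46×10⁻⁶×2.775 = 2.3772132×10⁻⁵ m/K
ΔT = 6.55×10⁻⁴ / 2.3772132×10⁻⁵ = 27.553 K
T = 13.1 + 27.553 = 40.653 °C

T = 40.7 °C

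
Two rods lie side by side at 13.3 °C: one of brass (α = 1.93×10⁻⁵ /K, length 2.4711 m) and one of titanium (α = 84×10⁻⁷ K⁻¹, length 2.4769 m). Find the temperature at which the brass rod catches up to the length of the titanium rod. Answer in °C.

T = 229.0 °C

L₁(1 + α₁ΔT) = L₂(1 + α₂ΔT) ⇒ ΔT = (L₂ − L₁)/(α₁L₁ − α₂L₂)
L₂ − L₁ = 2.4769 − 2.4711 = 5.80×10⁻³ m
α₁L₁ − α₂L₂ = 1.93×10⁻⁵×2.4711 − 84×10⁻⁷×2.4769 = 2.688627×10⁻⁵ m/K
ΔT = 5.80×10⁻³ / 2.688627×10⁻⁵ = 215.723 K
T = 13.3 + 215.723 = 229.023 °C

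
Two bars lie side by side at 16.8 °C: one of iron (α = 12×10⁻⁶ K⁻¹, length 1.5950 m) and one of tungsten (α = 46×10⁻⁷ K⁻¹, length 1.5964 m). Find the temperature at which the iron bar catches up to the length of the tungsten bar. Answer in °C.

T = 135.5 °C

L₁(1 + α₁ΔT) = L₂(1 + α₂ΔT) ⇒ ΔT = (L₂ − L₁)/(α₁L₁ − α₂L₂)
L₂ − L₁ = 1.5964 − 1.5950 = 1.40×10⁻³ m
α₁L₁ − α₂L₂ = 12×10⁻⁶×1.5950 − 46×10⁻⁷×1.5964 = 1.179656×10⁻⁵ m/K
ΔT = 1.40×10⁻³ / 1.179656×10⁻⁵ = 118.679 K
T = 16.8 + 118.679 = 135.479 °C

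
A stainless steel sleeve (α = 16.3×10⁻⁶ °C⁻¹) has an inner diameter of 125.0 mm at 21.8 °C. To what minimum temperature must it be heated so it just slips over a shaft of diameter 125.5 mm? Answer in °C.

Required Δd = 125.5 − 125.0 = 0.5 mm
Δd = αd₀ΔT ⇒ ΔT = Δd/(αd₀) = 0.5 / (16.3×10⁻⁶ × 125.0) = 245.40 K
T_min = 21.8 + 245.40 = 267.20 °C

T = 267 °C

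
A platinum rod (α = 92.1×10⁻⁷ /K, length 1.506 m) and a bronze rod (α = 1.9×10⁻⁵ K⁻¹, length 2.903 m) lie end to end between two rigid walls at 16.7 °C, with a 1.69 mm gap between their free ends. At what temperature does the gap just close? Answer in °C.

T = 41.2 °C

α₁L₁ = 1.387026×10⁻⁵ m/K, α₂L₂ = 5.5157×10⁻⁵ m/K → total 6.902726×10⁻⁵ m/K
ΔT = g/(α₁L₁+α₂L₂) = 1.69×10⁻³ / 6.902726×10⁻⁵ = 24.483 K
T = 16.7 + 24.483 = 41.183 °C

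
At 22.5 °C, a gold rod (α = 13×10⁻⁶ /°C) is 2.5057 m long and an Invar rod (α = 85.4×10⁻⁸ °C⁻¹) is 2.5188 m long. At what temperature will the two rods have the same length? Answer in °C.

T = 453.1 °C

Equal length when α₁L₁ΔT − α₂L₂ΔT = L₂ − L₁ = 1.31×10⁻² m
α₁L₁ = 3.25741×10⁻⁵, α₂L₂ = 2.1510552×10⁻⁶ → Δ(αL) = 3.04230448×10⁻⁵ m/K
ΔT = 1.31×10⁻² / 3.04230448×10⁻⁵ = 430.595 K, so T = 22.5 + 430.595 = 453.095 °C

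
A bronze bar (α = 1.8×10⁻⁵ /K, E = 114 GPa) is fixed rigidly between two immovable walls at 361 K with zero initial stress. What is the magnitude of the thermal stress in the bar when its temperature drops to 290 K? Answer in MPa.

Fully constrained: the free strain ε = αΔT is blocked, so σ = Eε = EαΔT.
|ΔT| = 71 K
σ = 114×10⁹ × 1.8×10⁻⁵ × 71 = 1.46×10⁸ Pa

σ = 146 MPa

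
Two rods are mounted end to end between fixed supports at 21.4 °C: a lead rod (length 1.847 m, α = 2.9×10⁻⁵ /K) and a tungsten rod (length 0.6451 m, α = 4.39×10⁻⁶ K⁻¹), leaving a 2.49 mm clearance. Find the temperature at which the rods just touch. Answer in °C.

T = 65.6 °C

α₁L₁ = 5.3563×10⁻⁵ m/K, α₂L₂ = 2.831989×10⁻⁶ m/K → total 5.6394989×10⁻⁵ m/K
ΔT = g/(α₁L₁+α₂L₂) = 2.49×10⁻³ / 5.6394989×10⁻⁵ = 44.153 K
T = 21.4 + 44.153 = 65.553 °C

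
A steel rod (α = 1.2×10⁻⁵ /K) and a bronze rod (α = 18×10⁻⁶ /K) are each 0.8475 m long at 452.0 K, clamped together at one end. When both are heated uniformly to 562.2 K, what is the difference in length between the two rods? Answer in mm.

0.560 mm

ΔT = 110.2 K
steel: ΔL = 1.2×10⁻⁵ × 0.8475 m × 110.2 = 1.1207×10⁻³ m = 1.1207 mm
bronze: ΔL = 18×10⁻⁶ × 0.8475 m × 110.2 = 1.6811×10⁻³ m = 1.6811 mm
difference = 1.6811 − 1.1207 = 0.5604 mm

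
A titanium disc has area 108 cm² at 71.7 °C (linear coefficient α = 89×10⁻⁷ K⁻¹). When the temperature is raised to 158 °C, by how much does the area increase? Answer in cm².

Area coefficient ≈ 2α; |ΔT| = 86.3 K
ΔA = 2αA₀ΔT = 2(89×10⁻⁷)(108)(86.3) = 0.166 cm²

ΔA = 0.166 cm²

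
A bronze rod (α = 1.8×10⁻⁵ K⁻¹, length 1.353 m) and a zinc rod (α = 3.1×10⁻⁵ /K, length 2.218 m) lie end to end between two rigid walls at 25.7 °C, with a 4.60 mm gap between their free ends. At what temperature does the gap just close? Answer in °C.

T = 75.1 °C

α₁L₁ = 2.4354×10⁻⁵ m/K, α₂L₂ = 6.8758×10⁻⁵ m/K → total 9.3112×10⁻⁵ m/K
ΔT = g/(α₁L₁+α₂L₂) = 4.60×10⁻³ / 9.3112×10⁻⁵ = 49.403 K
T = 25.7 + 49.403 = 75.103 °C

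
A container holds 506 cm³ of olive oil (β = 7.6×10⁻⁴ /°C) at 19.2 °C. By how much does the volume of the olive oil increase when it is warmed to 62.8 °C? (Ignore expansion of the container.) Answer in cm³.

ΔV = 16.8 cm³

|ΔT| = |62.8 − 19.2| = 43.6 K
ΔV = βV₀ΔT = (7.6×10⁻⁴)(506)(43.6) = 16.8 cm³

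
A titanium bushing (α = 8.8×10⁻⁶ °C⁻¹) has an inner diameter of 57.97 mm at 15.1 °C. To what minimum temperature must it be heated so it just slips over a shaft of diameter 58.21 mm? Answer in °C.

Required Δd = 58.21 − 57.97 = 0.24 mm
Δd = αd₀ΔT ⇒ ΔT = Δd/(αd₀) = 0.24 / (8.8×10⁻⁶ × 57.97) = 470.46 K
T_min = 15.1 + 470.46 = 485.56 °C

T = 486 °C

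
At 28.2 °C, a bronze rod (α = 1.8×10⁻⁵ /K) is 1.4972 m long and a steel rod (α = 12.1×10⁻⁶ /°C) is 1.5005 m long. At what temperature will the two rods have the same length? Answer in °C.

T = 403.5 °C

L₁(1 + α₁ΔT) = L₂(1 + α₂ΔT) ⇒ ΔT = (L₂ − L₁)/(α₁L₁ − α₂L₂)
L₂ − L₁ = 1.5005 − 1.4972 = 3.30×10⁻³ m
α₁L₁ − α₂L₂ = 1.8×10⁻⁵×1.4972 − 12.1×10⁻⁶×1.5005 = 8.79355×10⁻⁶ m/K
ΔT = 3.30×10⁻³ / 8.79355×10⁻⁶ = 375.275 K
T = 28.2 + 375.275 = 403.475 °C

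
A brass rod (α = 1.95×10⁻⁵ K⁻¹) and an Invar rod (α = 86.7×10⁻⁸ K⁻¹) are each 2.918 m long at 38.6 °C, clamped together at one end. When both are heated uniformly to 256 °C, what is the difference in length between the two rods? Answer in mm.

11.8 mm

ΔT = 217.4 K
brass: ΔL = 1.95×10⁻⁵ × 2.918 m × 217.4 = 1.2370×10⁻² m = 12.370 mm
Invar: ΔL = 86.7×10⁻⁸ × 2.918 m × 217.4 = 5.5000×10⁻⁴ m = 0.55000 mm
difference = 12.370 − 0.55000 = 11.82 mm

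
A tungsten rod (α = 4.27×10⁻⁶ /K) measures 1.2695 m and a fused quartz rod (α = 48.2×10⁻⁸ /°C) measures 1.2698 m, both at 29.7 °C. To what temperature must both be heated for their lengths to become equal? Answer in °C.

L₁(1 + α₁ΔT) = L₂(1 + α₂ΔT) ⇒ ΔT = (L₂ − L₁)/(α₁L₁ − α₂L₂)
L₂ − L₁ = 1.2698 − 1.2695 = 3.00×10⁻⁴ m
α₁L₁ − α₂L₂ = 4.27×10⁻⁶×1.2695 − 48.2×10⁻⁸×1.2698 = 4.8087214×10⁻⁶ m/K
ΔT = 3.00×10⁻⁴ / 4.8087214×10⁻⁶ = 62.3866 K
T = 29.7 + 62.3866 = 92.0866 °C

T = 92.09 °C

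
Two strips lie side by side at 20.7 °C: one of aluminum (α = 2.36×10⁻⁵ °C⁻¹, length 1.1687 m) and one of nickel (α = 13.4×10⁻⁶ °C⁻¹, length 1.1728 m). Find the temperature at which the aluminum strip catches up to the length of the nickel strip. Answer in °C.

T = 366.2 °C

Equal length when α₁L₁ΔT − α₂L₂ΔT = L₂ − L₁ = 4.10×10⁻³ m
α₁L₁ = 2.758132×10⁻⁵, α₂L₂ = 1.571552×10⁻⁵ → Δ(αL) = 1.18658×10⁻⁵ m/K
ΔT = 4.10×10⁻³ / 1.18658×10⁻⁵ = 345.531 K, so T = 20.7 + 345.531 = 366.231 °C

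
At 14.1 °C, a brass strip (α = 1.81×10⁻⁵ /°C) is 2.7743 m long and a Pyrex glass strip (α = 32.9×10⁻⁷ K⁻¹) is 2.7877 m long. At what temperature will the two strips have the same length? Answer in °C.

T = 340.6 °C

L₁(1 + α₁ΔT) = L₂(1 + α₂ΔT) ⇒ ΔT = (L₂ − L₁)/(α₁L₁ − α₂L₂)
L₂ − L₁ = 2.7877 − 2.7743 = 1.34×10⁻² m
α₁L₁ − α₂L₂ = 1.81×10⁻⁵×2.7743 − 32.9×10⁻⁷×2.7877 = 4.1043297×10⁻⁵ m/K
ΔT = 1.34×10⁻² / 4.1043297×10⁻⁵ = 326.484 K
T = 14.1 + 326.484 = 340.584 °C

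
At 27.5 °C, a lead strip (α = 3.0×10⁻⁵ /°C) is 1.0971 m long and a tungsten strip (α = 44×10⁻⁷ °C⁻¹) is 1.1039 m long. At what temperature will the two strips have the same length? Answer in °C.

T = 269.9 °C

Equal length when α₁L₁ΔT − α₂L₂ΔT = L₂ − L₁ = 6.80×10⁻³ m
α₁L₁ = 3.2913×10⁻⁵, α₂L₂ = 4.85716×10⁻⁶ → Δ(αL) = 2.805584×10⁻⁵ m/K
ΔT = 6.80×10⁻³ / 2.805584×10⁻⁵ = 242.374 K, so T = 27.5 + 242.374 = 269.874 °C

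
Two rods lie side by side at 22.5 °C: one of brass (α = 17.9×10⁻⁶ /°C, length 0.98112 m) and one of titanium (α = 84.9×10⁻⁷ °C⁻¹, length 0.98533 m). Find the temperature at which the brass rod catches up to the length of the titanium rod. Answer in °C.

L₁(1 + α₁ΔT) = L₂(1 + α₂ΔT) ⇒ ΔT = (L₂ − L₁)/(α₁L₁ − α₂L₂)
L₂ − L₁ = 0.98533 − 0.98112 = 4.21×10⁻³ m
α₁L₁ − α₂L₂ = 17.9×10⁻⁶×0.98112 − 84.9×10⁻⁷×0.98533 = 9.1965963×10⁻⁶ m/K
ΔT = 4.21×10⁻³ / 9.1965963×10⁻⁶ = 457.778 K
T = 22.5 + 457.778 = 480.278 °C

T = 480.3 °C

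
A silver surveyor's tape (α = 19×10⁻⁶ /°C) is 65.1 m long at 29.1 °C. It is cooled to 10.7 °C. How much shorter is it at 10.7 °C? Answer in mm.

|ΔT| = |10.7 − 29.1| = 18.4 K
ΔL = αL₀ΔT = (19×10⁻⁶)(65.1)(18.4) = 2.28×10⁻² m

ΔL = 22.8 mm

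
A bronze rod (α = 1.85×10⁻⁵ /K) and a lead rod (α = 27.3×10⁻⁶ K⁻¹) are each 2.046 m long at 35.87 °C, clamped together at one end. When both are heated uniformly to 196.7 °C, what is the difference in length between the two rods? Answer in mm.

2.90 mm

ΔT = 160.83 K
bronze: ΔL = 1.85×10⁻⁵ × 2.046 m × 160.83 = 6.0876×10⁻³ m = 6.0876 mm
lead: ΔL = 27.3×10⁻⁶ × 2.046 m × 160.83 = 8.9833×10⁻³ m = 8.9833 mm
difference = 8.9833 − 6.0876 = 2.8957 mm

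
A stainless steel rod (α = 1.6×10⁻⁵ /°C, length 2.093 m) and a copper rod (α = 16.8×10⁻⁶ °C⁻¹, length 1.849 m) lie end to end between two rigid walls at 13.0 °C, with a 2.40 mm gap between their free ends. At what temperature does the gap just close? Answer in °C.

T = 50.2 °C

Gap closes when ΔL₁ + ΔL₂ = 2.40 mm = 2.40×10⁻³ m
(α₁L₁ + α₂L₂)ΔT = g
α₁L₁ + α₂L₂ = 1.6×10⁻⁵×2.093 + 16.8×10⁻⁶×1.849 = 6.45512×10⁻⁵ m/K
ΔT = 2.40×10⁻³ / 6.45512×10⁻⁵ = 37.180 K
T = 13.0 + 37.180 = 50.180 °C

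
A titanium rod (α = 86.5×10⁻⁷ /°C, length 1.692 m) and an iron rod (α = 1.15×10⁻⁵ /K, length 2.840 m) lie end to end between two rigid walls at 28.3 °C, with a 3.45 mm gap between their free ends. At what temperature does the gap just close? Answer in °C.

α₁L₁ = 1.46358×10⁻⁵ m/K, α₂L₂ = 3.266×10⁻⁵ m/K → total 4.72958×10⁻⁵ m/K
ΔT = g/(α₁L₁+α₂L₂) = 3.45×10⁻³ / 4.72958×10⁻⁵ = 72.95 K
T = 28.3 + 72.95 = 101.25 °C

T = 101 °C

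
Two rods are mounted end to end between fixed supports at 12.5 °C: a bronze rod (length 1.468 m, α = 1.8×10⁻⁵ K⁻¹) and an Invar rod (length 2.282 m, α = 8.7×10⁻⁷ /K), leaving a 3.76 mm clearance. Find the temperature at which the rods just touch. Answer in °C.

T = 145 °C

α₁L₁ = 2.6424×10⁻⁵ m/K, α₂L₂ = 1.98534×10⁻⁶ m/K → total 2.840934×10⁻⁵ m/K
ΔT = g/(α₁L₁+α₂L₂) = 3.76×10⁻³ / 2.840934×10⁻⁵ = 132.35 K
T = 12.5 + 132.35 = 144.85 °C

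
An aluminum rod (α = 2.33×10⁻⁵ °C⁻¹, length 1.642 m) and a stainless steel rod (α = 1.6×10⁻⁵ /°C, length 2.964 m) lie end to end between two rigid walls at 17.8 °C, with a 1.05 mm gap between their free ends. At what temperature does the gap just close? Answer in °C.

T = 30.1 °C

α₁L₁ = 3.82586×10⁻⁵ m/K, α₂L₂ = 4.7424×10⁻⁵ m/K → total 8.56826×10⁻⁵ m/K
ΔT = g/(α₁L₁+α₂L₂) = 1.05×10⁻³ / 8.56826×10⁻⁵ = 12.255 K
T = 17.8 + 12.255 = 30.055 °C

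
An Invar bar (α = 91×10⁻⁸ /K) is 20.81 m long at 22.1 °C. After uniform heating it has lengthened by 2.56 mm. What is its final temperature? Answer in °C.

ΔL = αL₀ΔT ⇒ ΔT = ΔL / (αL₀)
ΔT = 2.56×10⁻³ m / (91×10⁻⁸ × 20.81 m) = 135.18 K
T = 22.1 + 135.18 = 157.28 °C

T = 157 °C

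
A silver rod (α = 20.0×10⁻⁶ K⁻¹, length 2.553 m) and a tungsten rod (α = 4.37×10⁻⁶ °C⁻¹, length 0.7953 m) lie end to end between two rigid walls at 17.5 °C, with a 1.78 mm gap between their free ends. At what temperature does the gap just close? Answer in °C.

T = 50.1 °C

Gap closes when ΔL₁ + ΔL₂ = 1.78 mm = 1.78×10⁻³ m
(α₁L₁ + α₂L₂)ΔT = g
α₁L₁ + α₂L₂ = 20.0×10⁻⁶×2.553 + 4.37×10⁻⁶×0.7953 = 5.4535461×10⁻⁵ m/K
ΔT = 1.78×10⁻³ / 5.4535461×10⁻⁵ = 32.639 K
T = 17.5 + 32.639 = 50.139 °C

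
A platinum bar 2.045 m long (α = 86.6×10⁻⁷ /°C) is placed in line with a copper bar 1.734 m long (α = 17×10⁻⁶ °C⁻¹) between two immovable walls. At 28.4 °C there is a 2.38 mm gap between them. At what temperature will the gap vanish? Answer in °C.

T = 78.8 °C

α₁L₁ = 1.77097×10⁻⁵ m/K, α₂L₂ = 2.9478×10⁻⁵ m/K → total 4.71877×10⁻⁵ m/K
ΔT = g/(α₁L₁+α₂L₂) = 2.38×10⁻³ / 4.71877×10⁻⁵ = 50.437 K
T = 28.4 + 50.437 = 78.837 °C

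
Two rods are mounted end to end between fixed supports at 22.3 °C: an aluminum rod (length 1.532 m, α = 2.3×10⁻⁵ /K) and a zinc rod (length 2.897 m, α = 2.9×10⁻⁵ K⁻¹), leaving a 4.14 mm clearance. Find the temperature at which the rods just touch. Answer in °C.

T = 57.0 °C

α₁L₁ = 3.5236×10⁻⁵ m/K, α₂L₂ = 8.4013×10⁻⁵ m/K → total 1.19249×10⁻⁴ m/K
ΔT = g/(α₁L₁+α₂L₂) = 4.14×10⁻³ / 1.19249×10⁻⁴ = 34.717 K
T = 22.3 + 34.717 = 57.017 °C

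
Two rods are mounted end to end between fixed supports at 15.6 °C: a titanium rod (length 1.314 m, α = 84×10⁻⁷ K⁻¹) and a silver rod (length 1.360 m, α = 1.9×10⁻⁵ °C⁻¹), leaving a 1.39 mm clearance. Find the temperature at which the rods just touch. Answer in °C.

Gap closes when ΔL₁ + ΔL₂ = 1.39 mm = 1.39×10⁻³ m
(α₁L₁ + α₂L₂)ΔT = g
α₁L₁ + α₂L₂ = 84×10⁻⁷×1.314 + 1.9×10⁻⁵×1.360 = 3.68776×10⁻⁵ m/K
ΔT = 1.39×10⁻³ / 3.68776×10⁻⁵ = 37.692 K
T = 15.6 + 37.692 = 53.292 °C

T = 53.3 °C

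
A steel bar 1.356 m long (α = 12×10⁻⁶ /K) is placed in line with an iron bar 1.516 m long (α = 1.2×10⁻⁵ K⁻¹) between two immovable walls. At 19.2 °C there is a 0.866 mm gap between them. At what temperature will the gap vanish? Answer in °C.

T = 44.3 °C

α₁L₁ = 1.6272×10⁻⁵ m/K, α₂L₂ = 1.8192×10⁻⁵ m/K → total 3.4464×10⁻⁵ m/K
ΔT = g/(α₁L₁+α₂L₂) = 8.66×10⁻⁴ / 3.4464×10⁻⁵ = 25.128 K
T = 19.2 + 25.128 = 44.328 °C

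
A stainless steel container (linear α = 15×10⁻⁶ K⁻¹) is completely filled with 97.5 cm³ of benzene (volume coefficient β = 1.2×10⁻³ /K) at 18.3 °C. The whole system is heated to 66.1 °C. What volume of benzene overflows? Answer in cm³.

5.38 cm³

The container also expands: β_container ≈ 3α = 4.5×10⁻⁵ /K
Net overflow = V₀(β_liq − 3α_cont)ΔT
β − 3α = 1.20×10⁻³ − 4.5×10⁻⁵ = 1.155×10⁻³ /K; ΔT = 47.8 K
ΔV = 97.5 × 1.155×10⁻³ × 47.8 = 5.38 cm³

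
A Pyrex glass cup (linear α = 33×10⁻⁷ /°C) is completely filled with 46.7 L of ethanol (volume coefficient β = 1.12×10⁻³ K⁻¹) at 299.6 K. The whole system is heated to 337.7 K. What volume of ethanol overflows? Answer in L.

The cup also expands: β_container ≈ 3α = 9.9×10⁻⁶ /K
Net overflow = V₀(β_liq − 3α_cont)ΔT
β − 3α = 1.12×10⁻³ − 9.9×10⁻⁶ = 1.1101×10⁻³ /K; ΔT = 38.1 K
ΔV = 46.7 × 1.1101×10⁻³ × 38.1 = 1.98 L

1.98 L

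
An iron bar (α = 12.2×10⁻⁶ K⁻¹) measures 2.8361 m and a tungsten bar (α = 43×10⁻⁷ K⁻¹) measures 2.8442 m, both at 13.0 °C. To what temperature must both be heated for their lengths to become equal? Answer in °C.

L₁(1 + α₁ΔT) = L₂(1 + α₂ΔT) ⇒ ΔT = (L₂ − L₁)/(α₁L₁ − α₂L₂)
L₂ − L₁ = 2.8442 − 2.8361 = 8.10×10⁻³ m
α₁L₁ − α₂L₂ = 12.2×10⁻⁶×2.8361 − 43×10⁻⁷×2.8442 = 2.237036×10⁻⁵ m/K
ΔT = 8.10×10⁻³ / 2.237036×10⁻⁵ = 362.086 K
T = 13.0 + 362.086 = 375.086 °C

T = 375.1 °C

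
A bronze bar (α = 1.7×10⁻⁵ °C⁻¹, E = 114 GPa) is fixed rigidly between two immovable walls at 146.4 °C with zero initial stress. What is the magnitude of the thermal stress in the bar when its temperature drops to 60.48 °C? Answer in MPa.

σ = 167 MPa

Fully constrained: the free strain ε = αΔT is blocked, so σ = Eε = EαΔT.
|ΔT| = 85.92 K
σ = 114×10⁹ × 1.7×10⁻⁵ × 85.92 = 1.67×10⁸ Pa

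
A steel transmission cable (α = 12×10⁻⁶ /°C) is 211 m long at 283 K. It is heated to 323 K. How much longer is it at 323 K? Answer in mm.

|ΔT| = |323 − 283| = 40 K
ΔL = αL₀ΔT = (12×10⁻⁶)(211)(40) = 1.01×10⁻¹ m

ΔL = 101 mm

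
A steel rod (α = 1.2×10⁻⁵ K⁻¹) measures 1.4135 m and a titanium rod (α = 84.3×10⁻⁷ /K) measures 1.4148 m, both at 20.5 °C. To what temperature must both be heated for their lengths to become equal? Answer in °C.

Equal length when α₁L₁ΔT − α₂L₂ΔT = L₂ − L₁ = 1.30×10⁻³ m
α₁L₁ = 1.6962×10⁻⁵, α₂L₂ = 1.1926764×10⁻⁵ → Δ(αL) = 5.035236×10⁻⁶ m/K
ΔT = 1.30×10⁻³ / 5.035236×10⁻⁶ = 258.181 K, so T = 20.5 + 258.181 = 278.681 °C

T = 278.7 °C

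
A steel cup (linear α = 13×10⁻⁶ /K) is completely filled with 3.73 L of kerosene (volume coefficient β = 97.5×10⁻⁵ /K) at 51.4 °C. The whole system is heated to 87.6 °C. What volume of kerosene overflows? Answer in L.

0.126 L

The cup also expands: β_container ≈ 3α = 3.9×10⁻⁵ /K
Net overflow = V₀(β_liq − 3α_cont)ΔT
β − 3α = 9.75×10⁻⁴ − 3.9×10⁻⁵ = 9.36×10⁻⁴ /K; ΔT = 36.2 K
ΔV = 3.73 × 9.36×10⁻⁴ × 36.2 = 0.126 L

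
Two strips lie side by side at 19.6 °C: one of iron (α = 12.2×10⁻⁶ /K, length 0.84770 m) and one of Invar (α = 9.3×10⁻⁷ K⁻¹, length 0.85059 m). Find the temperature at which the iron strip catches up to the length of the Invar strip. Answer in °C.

T = 322.2 °C

Equal length when α₁L₁ΔT − α₂L₂ΔT = L₂ − L₁ = 2.89×10⁻³ m
α₁L₁ = 1.034194×10⁻⁵, α₂L₂ = 7.910487×10⁻⁷ → Δ(αL) = 9.5508913×10⁻⁶ m/K
ΔT = 2.89×10⁻³ / 9.5508913×10⁻⁶ = 302.590 K, so T = 19.6 + 302.590 = 322.190 °C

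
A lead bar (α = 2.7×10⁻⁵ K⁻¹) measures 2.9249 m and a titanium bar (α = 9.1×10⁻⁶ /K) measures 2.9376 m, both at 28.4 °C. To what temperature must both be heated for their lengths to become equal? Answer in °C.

T = 271.5 °C

Equal length when α₁L₁ΔT − α₂L₂ΔT = L₂ − L₁ = 1.27×10⁻² m
α₁L₁ = 7.89723×10⁻⁵, α₂L₂ = 2.673216×10⁻⁵ → Δ(αL) = 5.224014×10⁻⁵ m/K
ΔT = 1.27×10⁻² / 5.224014×10⁻⁵ = 243.108 K, so T = 28.4 + 243.108 = 271.508 °C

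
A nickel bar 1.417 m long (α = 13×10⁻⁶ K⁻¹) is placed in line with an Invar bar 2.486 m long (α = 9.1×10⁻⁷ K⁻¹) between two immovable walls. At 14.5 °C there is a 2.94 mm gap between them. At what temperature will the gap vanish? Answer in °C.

Gap closes when ΔL₁ + ΔL₂ = 2.94 mm = 2.94×10⁻³ m
(α₁L₁ + α₂L₂)ΔT = g
α₁L₁ + α₂L₂ = 13×10⁻⁶×1.417 + 9.1×10⁻⁷×2.486 = 2.068326×10⁻⁵ m/K
ΔT = 2.94×10⁻³ / 2.068326×10⁻⁵ = 142.14 K
T = 14.5 + 142.14 = 156.64 °C

T = 157 °C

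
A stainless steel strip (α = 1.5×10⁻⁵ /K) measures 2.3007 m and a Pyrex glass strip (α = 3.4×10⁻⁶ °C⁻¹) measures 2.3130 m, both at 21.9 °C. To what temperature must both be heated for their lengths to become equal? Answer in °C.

Equal length when α₁L₁ΔT − α₂L₂ΔT = L₂ − L₁ = 1.23×10⁻² m
α₁L₁ = 3.45105×10⁻⁵, α₂L₂ = 7.8642×10⁻⁶ → Δ(αL) = 2.66463×10⁻⁵ m/K
ΔT = 1.23×10⁻² / 2.66463×10⁻⁵ = 461.603 K, so T = 21.9 + 461.603 = 483.503 °C

T = 483.5 °C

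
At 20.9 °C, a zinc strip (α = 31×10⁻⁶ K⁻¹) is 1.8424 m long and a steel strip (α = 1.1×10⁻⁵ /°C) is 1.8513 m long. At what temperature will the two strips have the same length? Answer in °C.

L₁(1 + α₁ΔT) = L₂(1 + α₂ΔT) ⇒ ΔT = (L₂ − L₁)/(α₁L₁ − α₂L₂)
L₂ − L₁ = 1.8513 − 1.8424 = 8.90×10⁻³ m
α₁L₁ − α₂L₂ = 31×10⁻⁶×1.8424 − 1.1×10⁻⁵×1.8513 = 3.67501×10⁻⁵ m/K
ΔT = 8.90×10⁻³ / 3.67501×10⁻⁵ = 242.176 K
T = 20.9 + 242.176 = 263.076 °C

T = 263.1 °C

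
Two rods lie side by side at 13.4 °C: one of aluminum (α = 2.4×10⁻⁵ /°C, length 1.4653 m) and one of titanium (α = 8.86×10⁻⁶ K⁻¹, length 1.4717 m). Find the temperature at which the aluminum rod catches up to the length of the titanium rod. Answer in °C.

L₁(1 + α₁ΔT) = L₂(1 + α₂ΔT) ⇒ ΔT = (L₂ − L₁)/(α₁L₁ − α₂L₂)
L₂ − L₁ = 1.4717 − 1.4653 = 6.40×10⁻³ m
α₁L₁ − α₂L₂ = 2.4×10⁻⁵×1.4653 − 8.86×10⁻⁶×1.4717 = 2.2127938×10⁻⁵ m/K
ΔT = 6.40×10⁻³ / 2.2127938×10⁻⁵ = 289.227 K
T = 13.4 + 289.227 = 302.627 °C

T = 302.6 °C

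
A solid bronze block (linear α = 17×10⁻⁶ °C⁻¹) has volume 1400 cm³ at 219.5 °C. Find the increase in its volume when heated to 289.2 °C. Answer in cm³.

ΔV = 4.98 cm³

Isotropic solid: β ≈ 3α = 5.1×10⁻⁵ /K; ΔT = 69.7 K
ΔV = 3αV₀ΔT = 3(17×10⁻⁶)(1400)(69.7) = 4.98 cm³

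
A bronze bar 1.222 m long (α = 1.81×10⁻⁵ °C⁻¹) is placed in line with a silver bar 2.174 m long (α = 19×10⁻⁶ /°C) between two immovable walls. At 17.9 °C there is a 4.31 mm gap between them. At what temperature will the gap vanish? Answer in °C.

Gap closes when ΔL₁ + ΔL₂ = 4.31 mm = 4.31×10⁻³ m
(α₁L₁ + α₂L₂)ΔT = g
α₁L₁ + α₂L₂ = 1.81×10⁻⁵×1.222 + 19×10⁻⁶×2.174 = 6.34242×10⁻⁵ m/K
ΔT = 4.31×10⁻³ / 6.34242×10⁻⁵ = 67.955 K
T = 17.9 + 67.955 = 85.855 °C

T = 85.9 °C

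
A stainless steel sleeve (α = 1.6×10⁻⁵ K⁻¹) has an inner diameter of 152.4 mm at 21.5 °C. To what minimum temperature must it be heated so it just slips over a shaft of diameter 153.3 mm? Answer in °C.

T = 391 °C

Required Δd = 153.3 − 152.4 = 0.9 mm
Δd = αd₀ΔT ⇒ ΔT = Δd/(αd₀) = 0.9 / (1.6×10⁻⁵ × 152.4) = 369.09 K
T_min = 21.5 + 369.09 = 390.59 °C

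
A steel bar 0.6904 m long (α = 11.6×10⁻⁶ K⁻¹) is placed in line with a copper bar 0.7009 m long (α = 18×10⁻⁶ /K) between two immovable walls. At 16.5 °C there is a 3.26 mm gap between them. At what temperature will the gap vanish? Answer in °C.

Gap closes when ΔL₁ + ΔL₂ = 3.26 mm = 3.26×10⁻³ m
(α₁L₁ + α₂L₂)ΔT = g
α₁L₁ + α₂L₂ = 11.6×10⁻⁶×0.6904 + 18×10⁻⁶×0.7009 = 2.062484×10⁻⁵ m/K
ΔT = 3.26×10⁻³ / 2.062484×10⁻⁵ = 158.06 K
T = 16.5 + 158.06 = 174.56 °C

T = 175 °C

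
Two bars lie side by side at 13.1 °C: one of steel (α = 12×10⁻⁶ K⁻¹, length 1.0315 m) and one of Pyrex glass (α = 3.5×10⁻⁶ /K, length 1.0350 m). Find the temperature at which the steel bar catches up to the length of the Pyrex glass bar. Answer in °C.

T = 412.8 °C

L₁(1 + α₁ΔT) = L₂(1 + α₂ΔT) ⇒ ΔT = (L₂ − L₁)/(α₁L₁ − α₂L₂)
L₂ − L₁ = 1.0350 − 1.0315 = 3.50×10⁻³ m
α₁L₁ − α₂L₂ = 12×10⁻⁶×1.0315 − 3.5×10⁻⁶×1.0350 = 8.7555×10⁻⁶ m/K
ΔT = 3.50×10⁻³ / 8.7555×10⁻⁶ = 399.749 K
T = 13.1 + 399.749 = 412.849 °C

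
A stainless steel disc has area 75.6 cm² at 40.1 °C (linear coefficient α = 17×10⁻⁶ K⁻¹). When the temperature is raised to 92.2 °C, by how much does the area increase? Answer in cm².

ΔA = 0.134 cm²

Area coefficient ≈ 2α; |ΔT| = 52.1 K
ΔA = 2αA₀ΔT = 2(17×10⁻⁶)(75.6)(52.1) = 0.134 cm²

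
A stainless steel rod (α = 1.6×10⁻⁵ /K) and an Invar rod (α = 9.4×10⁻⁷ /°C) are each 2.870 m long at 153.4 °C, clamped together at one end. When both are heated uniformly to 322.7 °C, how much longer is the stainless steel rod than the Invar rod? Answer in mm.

7.32 mm

ΔT = 169.3 K
stainless steel: ΔL = 1.6×10⁻⁵ × 2.870 m × 169.3 = 7.7743×10⁻³ m = 7.7743 mm
Invar: ΔL = 9.4×10⁻⁷ × 2.870 m × 169.3 = 4.5674×10⁻⁴ m = 0.45674 mm
difference = 7.7743 − 0.45674 = 7.31756 mm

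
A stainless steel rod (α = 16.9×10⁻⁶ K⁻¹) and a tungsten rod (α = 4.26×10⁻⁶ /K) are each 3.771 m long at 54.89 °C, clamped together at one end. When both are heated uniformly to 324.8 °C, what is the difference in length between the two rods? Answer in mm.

12.9 mm

ΔT = 269.91 K
stainless steel: ΔL = 16.9×10⁻⁶ × 3.771 m × 269.91 = 1.7201×10⁻² m = 17.201 mm
tungsten: ΔL = 4.26×10⁻⁶ × 3.771 m × 269.91 = 4.3360×10⁻³ m = 4.3360 mm
difference = 17.201 − 4.3360 = 12.865 mm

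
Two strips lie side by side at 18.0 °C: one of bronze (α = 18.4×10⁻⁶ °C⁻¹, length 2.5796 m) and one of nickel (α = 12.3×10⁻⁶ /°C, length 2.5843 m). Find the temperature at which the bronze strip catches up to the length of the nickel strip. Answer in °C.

T = 317.8 °C

Equal length when α₁L₁ΔT − α₂L₂ΔT = L₂ − L₁ = 4.70×10⁻³ m
α₁L₁ = 4.746464×10⁻⁵, α₂L₂ = 3.178689×10⁻⁵ → Δ(αL) = 1.567775×10⁻⁵ m/K
ΔT = 4.70×10⁻³ / 1.567775×10⁻⁵ = 299.788 K, so T = 18.0 + 299.788 = 317.788 °C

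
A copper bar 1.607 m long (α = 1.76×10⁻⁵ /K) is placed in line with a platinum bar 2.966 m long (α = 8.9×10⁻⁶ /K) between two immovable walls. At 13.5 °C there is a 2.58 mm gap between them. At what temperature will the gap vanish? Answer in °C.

T = 60.7 °C

Gap closes when ΔL₁ + ΔL₂ = 2.58 mm = 2.58×10⁻³ m
(α₁L₁ + α₂L₂)ΔT = g
α₁L₁ + α₂L₂ = 1.76×10⁻⁵×1.607 + 8.9×10⁻⁶×2.966 = 5.46806×10⁻⁵ m/K
ΔT = 2.58×10⁻³ / 5.46806×10⁻⁵ = 47.183 K
T = 13.5 + 47.183 = 60.683 °C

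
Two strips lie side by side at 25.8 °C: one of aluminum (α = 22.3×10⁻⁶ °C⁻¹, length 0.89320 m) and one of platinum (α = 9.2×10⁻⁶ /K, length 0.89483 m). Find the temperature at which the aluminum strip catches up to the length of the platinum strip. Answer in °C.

L₁(1 + α₁ΔT) = L₂(1 + α₂ΔT) ⇒ ΔT = (L₂ − L₁)/(α₁L₁ − α₂L₂)
L₂ − L₁ = 0.89483 − 0.89320 = 1.63×10⁻³ m
α₁L₁ − α₂L₂ = 22.3×10⁻⁶×0.89320 − 9.2×10⁻⁶×0.89483 = 1.1685924×10⁻⁵ m/K
ΔT = 1.63×10⁻³ / 1.1685924×10⁻⁵ = 139.484 K
T = 25.8 + 139.484 = 165.284 °C

T = 165.3 °C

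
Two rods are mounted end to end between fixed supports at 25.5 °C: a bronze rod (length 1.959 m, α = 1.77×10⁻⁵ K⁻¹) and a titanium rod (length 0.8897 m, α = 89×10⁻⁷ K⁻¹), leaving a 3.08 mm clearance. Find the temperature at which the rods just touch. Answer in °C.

α₁L₁ = 3.46743×10⁻⁵ m/K, α₂L₂ = 7.91833×10⁻⁶ m/K → total 4.259263×10⁻⁵ m/K
ΔT = g/(α₁L₁+α₂L₂) = 3.08×10⁻³ / 4.259263×10⁻⁵ = 72.313 K
T = 25.5 + 72.313 = 97.813 °C

T = 97.8 °C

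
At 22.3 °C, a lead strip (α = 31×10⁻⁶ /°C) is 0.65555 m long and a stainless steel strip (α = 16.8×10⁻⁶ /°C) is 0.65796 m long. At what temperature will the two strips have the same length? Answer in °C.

T = 282.3 °C

L₁(1 + α₁ΔT) = L₂(1 + α₂ΔT) ⇒ ΔT = (L₂ − L₁)/(α₁L₁ − α₂L₂)
L₂ − L₁ = 0.65796 − 0.65555 = 2.41×10⁻³ m
α₁L₁ − α₂L₂ = 31×10⁻⁶×0.65555 − 16.8×10⁻⁶×0.65796 = 9.268322×10⁻⁶ m/K
ΔT = 2.41×10⁻³ / 9.268322×10⁻⁶ = 260.025 K
T = 22.3 + 260.025 = 282.325 °C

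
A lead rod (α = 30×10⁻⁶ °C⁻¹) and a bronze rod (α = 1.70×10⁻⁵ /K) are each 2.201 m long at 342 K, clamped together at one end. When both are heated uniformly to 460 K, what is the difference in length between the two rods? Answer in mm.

3.38 mm

ΔT = 118 K
lead: ΔL = 30×10⁻⁶ × 2.201 m × 118 = 7.7915×10⁻³ m = 7.7915 mm
bronze: ΔL = 1.70×10⁻⁵ × 2.201 m × 118 = 4.4152×10⁻³ m = 4.4152 mm
difference = 7.7915 − 4.4152 = 3.3763 mm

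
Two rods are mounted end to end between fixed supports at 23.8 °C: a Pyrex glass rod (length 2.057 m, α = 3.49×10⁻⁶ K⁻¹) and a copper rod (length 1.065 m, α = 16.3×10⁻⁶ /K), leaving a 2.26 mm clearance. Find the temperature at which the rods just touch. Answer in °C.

T = 116 °C

Gap closes when ΔL₁ + ΔL₂ = 2.26 mm = 2.26×10⁻³ m
(α₁L₁ + α₂L₂)ΔT = g
α₁L₁ + α₂L₂ = 3.49×10⁻⁶×2.057 + 16.3×10⁻⁶×1.065 = 2.453843×10⁻⁵ m/K
ΔT = 2.26×10⁻³ / 2.453843×10⁻⁵ = 92.10 K
T = 23.8 + 92.10 = 115.90 °C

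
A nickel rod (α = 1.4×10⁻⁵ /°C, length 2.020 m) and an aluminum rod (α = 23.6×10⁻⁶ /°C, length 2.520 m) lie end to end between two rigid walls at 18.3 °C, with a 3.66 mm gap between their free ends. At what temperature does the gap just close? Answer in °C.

T = 60.0 °C

Gap closes when ΔL₁ + ΔL₂ = 3.66 mm = 3.66×10⁻³ m
(α₁L₁ + α₂L₂)ΔT = g
α₁L₁ + α₂L₂ = 1.4×10⁻⁵×2.020 + 23.6×10⁻⁶×2.520 = 8.7752×10⁻⁵ m/K
ΔT = 3.66×10⁻³ / 8.7752×10⁻⁵ = 41.708 K
T = 18.3 + 41.708 = 60.008 °C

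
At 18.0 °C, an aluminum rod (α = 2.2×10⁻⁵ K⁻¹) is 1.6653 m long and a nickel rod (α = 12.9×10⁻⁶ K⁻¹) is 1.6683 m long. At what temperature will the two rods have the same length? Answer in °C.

L₁(1 + α₁ΔT) = L₂(1 + α₂ΔT) ⇒ ΔT = (L₂ − L₁)/(α₁L₁ − α₂L₂)
L₂ − L₁ = 1.6683 − 1.6653 = 3.00×10⁻³ m
α₁L₁ − α₂L₂ = 2.2×10⁻⁵×1.6653 − 12.9×10⁻⁶×1.6683 = 1.511553×10⁻⁵ m/K
ΔT = 3.00×10⁻³ / 1.511553×10⁻⁵ = 198.471 K
T = 18.0 + 198.471 = 216.471 °C

T = 216.5 °C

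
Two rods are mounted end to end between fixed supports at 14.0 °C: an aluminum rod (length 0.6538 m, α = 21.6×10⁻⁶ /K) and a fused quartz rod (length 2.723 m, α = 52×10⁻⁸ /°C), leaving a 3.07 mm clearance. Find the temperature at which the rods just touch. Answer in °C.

T = 212 °C

α₁L₁ = 1.412208×10⁻⁵ m/K, α₂L₂ = 1.41596×10⁻⁶ m/K → total 1.553804×10⁻⁵ m/K
ΔT = g/(α₁L₁+α₂L₂) = 3.07×10⁻³ / 1.553804×10⁻⁵ = 197.58 K
T = 14.0 + 197.58 = 211.58 °C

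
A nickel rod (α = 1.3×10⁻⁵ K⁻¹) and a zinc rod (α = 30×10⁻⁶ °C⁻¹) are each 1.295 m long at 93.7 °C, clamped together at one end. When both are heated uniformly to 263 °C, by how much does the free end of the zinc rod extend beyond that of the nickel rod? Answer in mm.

3.73 mm

ΔT = 169.3 K
nickel: ΔL = 1.3×10⁻⁵ × 1.295 m × 169.3 = 2.8502×10⁻³ m = 2.8502 mm
zinc: ΔL = 30×10⁻⁶ × 1.295 m × 169.3 = 6.5773×10⁻³ m = 6.5773 mm
difference = 6.5773 − 2.8502 = 3.7271 mm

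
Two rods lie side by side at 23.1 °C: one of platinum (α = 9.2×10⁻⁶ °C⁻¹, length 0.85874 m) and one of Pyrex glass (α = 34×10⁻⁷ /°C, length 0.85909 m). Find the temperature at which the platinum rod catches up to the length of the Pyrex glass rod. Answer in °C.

T = 93.39 °C

L₁(1 + α₁ΔT) = L₂(1 + α₂ΔT) ⇒ ΔT = (L₂ − L₁)/(α₁L₁ − α₂L₂)
L₂ − L₁ = 0.85909 − 0.85874 = 3.50×10⁻⁴ m
α₁L₁ − α₂L₂ = 9.2×10⁻⁶×0.85874 − 34×10⁻⁷×0.85909 = 4.979502×10⁻⁶ m/K
ΔT = 3.50×10⁻⁴ / 4.979502×10⁻⁶ = 70.2882 K
T = 23.1 + 70.2882 = 93.3882 °C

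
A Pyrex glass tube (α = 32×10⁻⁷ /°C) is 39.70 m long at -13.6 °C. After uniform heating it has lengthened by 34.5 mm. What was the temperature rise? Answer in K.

ΔT = 272 K

ΔL = αL₀ΔT ⇒ ΔT = ΔL / (αL₀)
ΔT = 34.5×10⁻³ m / (32×10⁻⁷ × 39.70 m) = 271.57 K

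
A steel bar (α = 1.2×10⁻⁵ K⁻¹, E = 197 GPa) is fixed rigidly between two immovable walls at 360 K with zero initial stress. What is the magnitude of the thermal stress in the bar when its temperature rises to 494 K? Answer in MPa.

σ = 317 MPa

Fully constrained: the free strain ε = αΔT is blocked, so σ = Eε = EαΔT.
|ΔT| = 134 K
σ = 197×10⁹ × 1.2×10⁻⁵ × 134 = 3.17×10⁸ Pa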